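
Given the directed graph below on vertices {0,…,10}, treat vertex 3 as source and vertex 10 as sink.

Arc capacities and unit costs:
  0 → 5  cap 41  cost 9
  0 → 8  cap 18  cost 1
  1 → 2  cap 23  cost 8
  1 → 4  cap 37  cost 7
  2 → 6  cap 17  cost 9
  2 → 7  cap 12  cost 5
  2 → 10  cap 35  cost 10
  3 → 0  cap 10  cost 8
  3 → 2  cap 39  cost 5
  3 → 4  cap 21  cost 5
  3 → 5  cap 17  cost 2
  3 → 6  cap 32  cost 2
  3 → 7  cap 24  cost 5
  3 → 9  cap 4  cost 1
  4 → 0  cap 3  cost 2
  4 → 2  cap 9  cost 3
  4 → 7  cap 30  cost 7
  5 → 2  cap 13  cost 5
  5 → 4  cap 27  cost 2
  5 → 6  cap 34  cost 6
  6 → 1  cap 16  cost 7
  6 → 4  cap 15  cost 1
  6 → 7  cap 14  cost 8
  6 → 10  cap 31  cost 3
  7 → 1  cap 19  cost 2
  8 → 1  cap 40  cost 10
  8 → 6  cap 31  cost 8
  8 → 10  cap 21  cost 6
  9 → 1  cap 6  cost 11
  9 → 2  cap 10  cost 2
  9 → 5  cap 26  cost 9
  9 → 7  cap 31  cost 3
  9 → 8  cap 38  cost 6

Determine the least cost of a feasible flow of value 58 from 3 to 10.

Minimum cost for 58 units: 545

shortest-cost path #1: 3→6→10 push 31 @ unit cost 5 (adds 155)
shortest-cost path #2: 3→6→4→0→8→10 push 1 @ unit cost 12 (adds 12)
shortest-cost path #3: 3→9→2→10 push 4 @ unit cost 13 (adds 52)
shortest-cost path #4: 3→5→4→0→8→10 push 2 @ unit cost 13 (adds 26)
shortest-cost path #5: 3→2→10 push 20 @ unit cost 15 (adds 300)
total cost = 545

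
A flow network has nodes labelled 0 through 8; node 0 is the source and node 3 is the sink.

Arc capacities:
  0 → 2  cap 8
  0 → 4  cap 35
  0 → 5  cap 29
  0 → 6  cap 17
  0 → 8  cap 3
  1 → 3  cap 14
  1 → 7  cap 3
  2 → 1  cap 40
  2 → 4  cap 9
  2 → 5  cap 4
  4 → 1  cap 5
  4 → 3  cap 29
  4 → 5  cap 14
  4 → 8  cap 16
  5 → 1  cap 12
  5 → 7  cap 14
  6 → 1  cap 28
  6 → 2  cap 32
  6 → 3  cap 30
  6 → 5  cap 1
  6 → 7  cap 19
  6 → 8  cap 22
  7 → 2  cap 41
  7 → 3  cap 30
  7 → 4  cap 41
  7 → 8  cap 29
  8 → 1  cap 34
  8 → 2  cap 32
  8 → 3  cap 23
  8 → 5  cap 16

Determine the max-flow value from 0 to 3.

Maximum flow value: 89

augment #1: 0→4→3 bottleneck 29, total now 29
augment #2: 0→6→3 bottleneck 17, total now 46
augment #3: 0→8→3 bottleneck 3, total now 49
augment #4: 0→2→1→3 bottleneck 8, total now 57
augment #5: 0→4→1→3 bottleneck 5, total now 62
augment #6: 0→4→8→3 bottleneck 1, total now 63
augment #7: 0→5→1→3 bottleneck 1, total now 64
augment #8: 0→5→7→3 bottleneck 14, total now 78
augment #9: 0→5→1→7→3 bottleneck 3, total now 81
augment #10: 0→5→1→4→8→3 bottleneck 5, total now 86
augment #11: 0→5→1→2→4→8→3 bottleneck 3, total now 89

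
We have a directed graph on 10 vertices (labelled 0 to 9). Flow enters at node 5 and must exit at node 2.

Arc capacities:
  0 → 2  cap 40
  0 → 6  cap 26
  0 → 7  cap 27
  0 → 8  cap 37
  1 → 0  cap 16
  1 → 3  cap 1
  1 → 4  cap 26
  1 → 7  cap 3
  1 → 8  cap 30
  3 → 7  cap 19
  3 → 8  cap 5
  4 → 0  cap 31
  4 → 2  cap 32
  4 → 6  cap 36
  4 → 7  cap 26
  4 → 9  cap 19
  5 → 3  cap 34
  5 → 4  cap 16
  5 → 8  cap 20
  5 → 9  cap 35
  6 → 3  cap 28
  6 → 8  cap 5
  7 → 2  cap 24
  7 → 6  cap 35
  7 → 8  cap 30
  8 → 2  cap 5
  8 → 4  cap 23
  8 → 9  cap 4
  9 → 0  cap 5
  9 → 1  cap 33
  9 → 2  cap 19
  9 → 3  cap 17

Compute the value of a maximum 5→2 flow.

augment #1: 5→4→2 bottleneck 16, total now 16
augment #2: 5→8→2 bottleneck 5, total now 21
augment #3: 5→9→2 bottleneck 19, total now 40
augment #4: 5→3→7→2 bottleneck 19, total now 59
augment #5: 5→8→4→2 bottleneck 15, total now 74
augment #6: 5→9→0→2 bottleneck 5, total now 79
augment #7: 5→3→8→4→2 bottleneck 1, total now 80
augment #8: 5→9→1→0→2 bottleneck 11, total now 91
augment #9: 5→3→8→4→0→2 bottleneck 4, total now 95

Maximum flow value: 95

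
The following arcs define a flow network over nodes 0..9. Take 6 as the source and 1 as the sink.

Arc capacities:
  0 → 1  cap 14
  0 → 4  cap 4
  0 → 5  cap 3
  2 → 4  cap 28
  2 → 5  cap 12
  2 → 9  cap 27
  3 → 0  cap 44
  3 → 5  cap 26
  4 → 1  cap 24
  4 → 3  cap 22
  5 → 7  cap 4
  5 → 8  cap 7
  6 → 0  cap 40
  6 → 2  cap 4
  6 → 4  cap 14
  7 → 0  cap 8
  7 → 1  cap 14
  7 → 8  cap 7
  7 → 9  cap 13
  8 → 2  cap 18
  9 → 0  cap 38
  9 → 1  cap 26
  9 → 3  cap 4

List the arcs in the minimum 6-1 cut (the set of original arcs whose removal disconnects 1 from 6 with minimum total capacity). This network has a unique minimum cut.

Min-cut arcs: {(0,1), (0,4), (0,5), (6,2), (6,4)} (total capacity 39)

augment #1: 6→0→1 push 14
augment #2: 6→4→1 push 14
augment #3: 6→0→4→1 push 4
augment #4: 6→2→4→1 push 4
augment #5: 6→0→5→7→1 push 3
max flow = 39; residual-reachable set from 6 gives S-side
cut edges (S→T): {(0,1), (0,4), (0,5), (6,2), (6,4)} total cap 39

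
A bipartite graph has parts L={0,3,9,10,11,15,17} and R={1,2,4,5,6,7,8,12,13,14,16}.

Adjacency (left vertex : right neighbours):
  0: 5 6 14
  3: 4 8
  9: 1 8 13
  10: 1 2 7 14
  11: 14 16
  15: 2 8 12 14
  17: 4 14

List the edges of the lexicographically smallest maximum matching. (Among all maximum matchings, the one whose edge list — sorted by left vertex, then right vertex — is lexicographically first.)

Lex-smallest maximum matching: {(0,5), (3,4), (9,1), (10,2), (11,16), (15,8), (17,14)}

|M| = 7 (so the lex-smallest maximum matching has 7 edges)
process left vertices in ascending order; for each, take the smallest-labelled available neighbour that still permits 7 edges overall, or leave it unmatched if none does
lex-smallest matching: {0-5, 3-4, 9-1, 10-2, 11-16, 15-8, 17-14}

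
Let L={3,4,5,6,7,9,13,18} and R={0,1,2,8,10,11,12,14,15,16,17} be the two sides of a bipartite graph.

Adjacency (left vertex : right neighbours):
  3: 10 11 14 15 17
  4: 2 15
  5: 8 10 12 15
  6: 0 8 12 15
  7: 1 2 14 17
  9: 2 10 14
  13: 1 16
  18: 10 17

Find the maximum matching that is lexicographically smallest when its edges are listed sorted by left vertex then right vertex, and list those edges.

|M| = 8 (so the lex-smallest maximum matching has 8 edges)
process left vertices in ascending order; for each, take the smallest-labelled available neighbour that still permits 8 edges overall, or leave it unmatched if none does
lex-smallest matching: {3-10, 4-2, 5-8, 6-0, 7-1, 9-14, 13-16, 18-17}

Lex-smallest maximum matching: {(3,10), (4,2), (5,8), (6,0), (7,1), (9,14), (13,16), (18,17)}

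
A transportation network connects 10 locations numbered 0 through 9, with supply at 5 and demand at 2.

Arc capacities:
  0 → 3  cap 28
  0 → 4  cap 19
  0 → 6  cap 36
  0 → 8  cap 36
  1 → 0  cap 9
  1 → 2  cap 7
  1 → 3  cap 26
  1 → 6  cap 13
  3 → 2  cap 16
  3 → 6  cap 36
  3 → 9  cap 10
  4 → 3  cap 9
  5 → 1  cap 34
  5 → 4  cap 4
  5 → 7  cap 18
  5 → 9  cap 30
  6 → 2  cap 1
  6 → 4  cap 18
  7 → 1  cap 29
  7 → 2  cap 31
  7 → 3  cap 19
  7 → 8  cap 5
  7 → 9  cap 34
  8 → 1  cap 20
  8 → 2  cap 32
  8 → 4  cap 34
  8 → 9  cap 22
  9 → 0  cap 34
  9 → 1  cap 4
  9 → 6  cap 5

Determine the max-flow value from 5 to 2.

Maximum flow value: 74

augment #1: 5→1→2 bottleneck 7, total now 7
augment #2: 5→7→2 bottleneck 18, total now 25
augment #3: 5→1→3→2 bottleneck 16, total now 41
augment #4: 5→1→6→2 bottleneck 1, total now 42
augment #5: 5→1→0→8→2 bottleneck 9, total now 51
augment #6: 5→9→0→8→2 bottleneck 23, total now 74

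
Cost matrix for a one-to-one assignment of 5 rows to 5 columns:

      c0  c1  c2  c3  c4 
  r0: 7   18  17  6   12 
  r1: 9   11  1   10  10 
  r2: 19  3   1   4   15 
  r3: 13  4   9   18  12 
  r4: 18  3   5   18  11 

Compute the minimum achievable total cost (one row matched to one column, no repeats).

Minimum assignment cost: 27

one of 2 optimal assignments: row0→col0 (cost 7), row1→col2 (cost 1), row2→col3 (cost 4), row3→col1 (cost 4), row4→col4 (cost 11)
total = 7 + 1 + 4 + 4 + 11 = 27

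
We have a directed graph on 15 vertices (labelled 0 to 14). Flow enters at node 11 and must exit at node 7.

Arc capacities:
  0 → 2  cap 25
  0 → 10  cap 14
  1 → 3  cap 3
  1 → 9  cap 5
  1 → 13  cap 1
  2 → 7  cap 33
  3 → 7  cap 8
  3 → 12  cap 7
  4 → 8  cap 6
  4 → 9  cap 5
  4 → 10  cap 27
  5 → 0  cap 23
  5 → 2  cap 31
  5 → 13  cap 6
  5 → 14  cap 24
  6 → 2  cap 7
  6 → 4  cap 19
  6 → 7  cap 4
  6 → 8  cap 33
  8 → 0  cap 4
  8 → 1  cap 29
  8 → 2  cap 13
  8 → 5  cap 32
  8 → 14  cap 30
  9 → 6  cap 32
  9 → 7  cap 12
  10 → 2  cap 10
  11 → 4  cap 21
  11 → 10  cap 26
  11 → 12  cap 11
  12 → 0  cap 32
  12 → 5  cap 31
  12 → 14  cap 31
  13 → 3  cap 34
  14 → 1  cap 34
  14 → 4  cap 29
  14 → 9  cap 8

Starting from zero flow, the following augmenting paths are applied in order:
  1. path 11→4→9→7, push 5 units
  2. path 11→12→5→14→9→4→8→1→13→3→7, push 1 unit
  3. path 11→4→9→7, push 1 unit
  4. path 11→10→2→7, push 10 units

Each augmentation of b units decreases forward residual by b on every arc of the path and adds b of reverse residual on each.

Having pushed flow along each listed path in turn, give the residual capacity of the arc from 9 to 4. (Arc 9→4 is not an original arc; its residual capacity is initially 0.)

Residual capacity of (9,4): 5

after path 1 (11→4→9→7, push 5): res(9,4)=5
after path 2 (11→12→5→14→9→4→8→1→13→3→7, push 1): res(9,4)=4
after path 3 (11→4→9→7, push 1): res(9,4)=5
after path 4 (11→10→2→7, push 10): res(9,4)=5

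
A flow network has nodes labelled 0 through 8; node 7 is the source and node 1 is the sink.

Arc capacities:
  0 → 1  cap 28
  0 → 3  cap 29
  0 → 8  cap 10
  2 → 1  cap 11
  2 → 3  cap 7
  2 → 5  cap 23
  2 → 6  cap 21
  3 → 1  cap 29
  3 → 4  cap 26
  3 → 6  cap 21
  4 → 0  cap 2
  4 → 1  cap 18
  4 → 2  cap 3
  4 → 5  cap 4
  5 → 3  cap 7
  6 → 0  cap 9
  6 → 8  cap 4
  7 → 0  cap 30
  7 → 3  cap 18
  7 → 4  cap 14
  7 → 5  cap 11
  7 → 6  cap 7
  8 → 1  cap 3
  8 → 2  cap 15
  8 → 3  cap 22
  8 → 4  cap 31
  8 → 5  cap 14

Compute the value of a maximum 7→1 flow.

Maximum flow value: 76

augment #1: 7→0→1 bottleneck 28, total now 28
augment #2: 7→3→1 bottleneck 18, total now 46
augment #3: 7→4→1 bottleneck 14, total now 60
augment #4: 7→0→3→1 bottleneck 2, total now 62
augment #5: 7→5→3→1 bottleneck 7, total now 69
augment #6: 7→6→8→1 bottleneck 3, total now 72
augment #7: 7→6→0→3→1 bottleneck 2, total now 74
augment #8: 7→6→8→2→1 bottleneck 1, total now 75
augment #9: 7→6→0→3→4→1 bottleneck 1, total now 76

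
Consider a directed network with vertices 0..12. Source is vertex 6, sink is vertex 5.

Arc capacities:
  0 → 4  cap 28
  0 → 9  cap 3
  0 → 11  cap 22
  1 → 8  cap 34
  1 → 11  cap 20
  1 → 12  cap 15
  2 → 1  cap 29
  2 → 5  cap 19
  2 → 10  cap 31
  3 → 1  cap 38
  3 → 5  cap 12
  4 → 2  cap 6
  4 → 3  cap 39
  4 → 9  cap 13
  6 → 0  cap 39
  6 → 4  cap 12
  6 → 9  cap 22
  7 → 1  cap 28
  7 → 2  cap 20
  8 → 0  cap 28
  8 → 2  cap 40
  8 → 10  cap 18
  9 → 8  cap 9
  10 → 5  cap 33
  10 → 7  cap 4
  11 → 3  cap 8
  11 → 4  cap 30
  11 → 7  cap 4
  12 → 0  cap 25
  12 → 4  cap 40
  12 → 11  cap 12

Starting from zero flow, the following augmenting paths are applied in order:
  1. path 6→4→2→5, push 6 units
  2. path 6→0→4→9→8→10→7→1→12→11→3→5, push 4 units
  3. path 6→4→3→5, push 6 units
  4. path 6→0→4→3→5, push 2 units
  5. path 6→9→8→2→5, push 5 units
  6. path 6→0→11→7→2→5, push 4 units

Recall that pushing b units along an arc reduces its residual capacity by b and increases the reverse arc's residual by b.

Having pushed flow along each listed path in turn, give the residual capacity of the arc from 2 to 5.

Residual capacity of (2,5): 4

after path 1 (6→4→2→5, push 6): res(2,5)=13
after path 2 (6→0→4→9→8→10→7→1→12→11→3→5, push 4): res(2,5)=13
after path 3 (6→4→3→5, push 6): res(2,5)=13
after path 4 (6→0→4→3→5, push 2): res(2,5)=13
after path 5 (6→9→8→2→5, push 5): res(2,5)=8
after path 6 (6→0→11→7→2→5, push 4): res(2,5)=4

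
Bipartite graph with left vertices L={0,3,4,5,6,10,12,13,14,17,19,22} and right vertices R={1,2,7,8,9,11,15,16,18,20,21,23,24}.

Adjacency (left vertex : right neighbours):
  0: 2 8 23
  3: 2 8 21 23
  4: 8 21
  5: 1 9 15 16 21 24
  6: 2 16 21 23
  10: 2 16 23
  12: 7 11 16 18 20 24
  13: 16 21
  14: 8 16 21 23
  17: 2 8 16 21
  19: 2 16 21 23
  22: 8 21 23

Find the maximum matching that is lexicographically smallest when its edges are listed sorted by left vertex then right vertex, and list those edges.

Lex-smallest maximum matching: {(0,2), (3,8), (4,21), (5,1), (6,16), (10,23), (12,7)}

|M| = 7 (so the lex-smallest maximum matching has 7 edges)
process left vertices in ascending order; for each, take the smallest-labelled available neighbour that still permits 7 edges overall, or leave it unmatched if none does
lex-smallest matching: {0-2, 3-8, 4-21, 5-1, 6-16, 10-23, 12-7}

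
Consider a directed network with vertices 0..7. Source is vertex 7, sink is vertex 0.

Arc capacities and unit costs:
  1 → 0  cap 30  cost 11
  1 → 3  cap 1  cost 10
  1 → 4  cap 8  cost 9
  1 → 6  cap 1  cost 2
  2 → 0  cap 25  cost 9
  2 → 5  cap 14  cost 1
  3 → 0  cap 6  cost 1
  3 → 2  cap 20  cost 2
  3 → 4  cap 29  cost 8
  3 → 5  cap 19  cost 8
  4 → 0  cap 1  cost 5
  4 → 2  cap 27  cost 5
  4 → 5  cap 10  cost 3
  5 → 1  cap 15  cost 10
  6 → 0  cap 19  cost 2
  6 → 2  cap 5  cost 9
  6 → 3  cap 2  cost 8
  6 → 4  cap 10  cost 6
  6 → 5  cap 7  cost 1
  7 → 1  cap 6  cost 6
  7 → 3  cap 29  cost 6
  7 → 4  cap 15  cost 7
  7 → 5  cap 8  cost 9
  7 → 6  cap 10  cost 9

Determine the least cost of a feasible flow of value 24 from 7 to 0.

Minimum cost for 24 units: 276

shortest-cost path #1: 7→3→0 push 6 @ unit cost 7 (adds 42)
shortest-cost path #2: 7→1→6→0 push 1 @ unit cost 10 (adds 10)
shortest-cost path #3: 7→6→0 push 10 @ unit cost 11 (adds 110)
shortest-cost path #4: 7→4→0 push 1 @ unit cost 12 (adds 12)
shortest-cost path #5: 7→1→0 push 5 @ unit cost 17 (adds 85)
shortest-cost path #6: 7→3→2→0 push 1 @ unit cost 17 (adds 17)
total cost = 276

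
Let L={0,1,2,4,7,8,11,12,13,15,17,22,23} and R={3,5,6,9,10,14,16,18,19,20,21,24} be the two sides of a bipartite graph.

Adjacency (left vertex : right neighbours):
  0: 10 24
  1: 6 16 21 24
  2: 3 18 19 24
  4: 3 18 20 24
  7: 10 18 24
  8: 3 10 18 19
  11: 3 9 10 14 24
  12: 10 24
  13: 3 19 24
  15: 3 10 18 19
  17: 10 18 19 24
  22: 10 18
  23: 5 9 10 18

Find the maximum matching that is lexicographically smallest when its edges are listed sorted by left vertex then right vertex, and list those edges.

|M| = 9 (so the lex-smallest maximum matching has 9 edges)
process left vertices in ascending order; for each, take the smallest-labelled available neighbour that still permits 9 edges overall, or leave it unmatched if none does
lex-smallest matching: {0-10, 1-6, 2-3, 4-20, 7-18, 8-19, 11-9, 12-24, 23-5}

Lex-smallest maximum matching: {(0,10), (1,6), (2,3), (4,20), (7,18), (8,19), (11,9), (12,24), (23,5)}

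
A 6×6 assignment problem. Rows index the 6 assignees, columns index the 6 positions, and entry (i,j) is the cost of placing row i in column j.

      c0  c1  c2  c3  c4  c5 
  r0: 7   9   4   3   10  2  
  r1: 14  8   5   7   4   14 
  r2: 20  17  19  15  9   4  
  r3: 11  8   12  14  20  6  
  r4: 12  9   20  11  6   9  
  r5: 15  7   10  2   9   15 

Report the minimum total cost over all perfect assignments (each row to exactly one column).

optimal assignment: row0→col0 (cost 7), row1→col2 (cost 5), row2→col5 (cost 4), row3→col1 (cost 8), row4→col4 (cost 6), row5→col3 (cost 2)
total = 7 + 5 + 4 + 8 + 6 + 2 = 32

Minimum assignment cost: 32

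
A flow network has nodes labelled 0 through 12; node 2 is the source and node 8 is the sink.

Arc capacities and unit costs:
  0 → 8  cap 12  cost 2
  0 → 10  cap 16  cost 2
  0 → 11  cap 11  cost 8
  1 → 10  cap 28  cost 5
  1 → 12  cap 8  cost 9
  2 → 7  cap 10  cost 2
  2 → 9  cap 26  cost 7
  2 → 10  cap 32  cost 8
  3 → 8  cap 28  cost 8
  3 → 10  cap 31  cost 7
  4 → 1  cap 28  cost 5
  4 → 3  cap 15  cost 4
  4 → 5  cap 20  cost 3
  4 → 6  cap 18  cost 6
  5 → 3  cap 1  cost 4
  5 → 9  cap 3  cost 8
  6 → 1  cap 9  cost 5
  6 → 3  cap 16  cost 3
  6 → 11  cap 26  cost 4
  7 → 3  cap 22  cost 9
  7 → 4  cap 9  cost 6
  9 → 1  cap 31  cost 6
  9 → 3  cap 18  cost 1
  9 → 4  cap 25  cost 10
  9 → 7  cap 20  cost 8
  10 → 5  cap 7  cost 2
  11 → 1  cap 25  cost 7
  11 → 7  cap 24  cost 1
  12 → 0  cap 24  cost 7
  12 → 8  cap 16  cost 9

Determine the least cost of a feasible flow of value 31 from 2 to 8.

Minimum cost for 31 units: 571

shortest-cost path #1: 2→9→3→8 push 18 @ unit cost 16 (adds 288)
shortest-cost path #2: 2→7→3→8 push 10 @ unit cost 19 (adds 190)
shortest-cost path #3: 2→9→1→12→8 push 3 @ unit cost 31 (adds 93)
total cost = 571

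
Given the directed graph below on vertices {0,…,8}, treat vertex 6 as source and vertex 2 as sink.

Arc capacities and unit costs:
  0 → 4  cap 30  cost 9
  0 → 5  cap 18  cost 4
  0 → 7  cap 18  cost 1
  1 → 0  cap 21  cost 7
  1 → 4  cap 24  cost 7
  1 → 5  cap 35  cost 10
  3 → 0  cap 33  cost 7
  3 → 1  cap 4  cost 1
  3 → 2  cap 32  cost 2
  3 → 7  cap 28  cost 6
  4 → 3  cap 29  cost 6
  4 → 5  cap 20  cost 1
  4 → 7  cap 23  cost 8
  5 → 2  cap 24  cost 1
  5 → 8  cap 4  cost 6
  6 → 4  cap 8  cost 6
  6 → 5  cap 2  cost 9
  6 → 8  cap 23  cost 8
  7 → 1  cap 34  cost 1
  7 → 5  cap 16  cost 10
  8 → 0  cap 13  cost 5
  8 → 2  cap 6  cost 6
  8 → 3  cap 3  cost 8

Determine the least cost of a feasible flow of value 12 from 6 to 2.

shortest-cost path #1: 6→4→5→2 push 8 @ unit cost 8 (adds 64)
shortest-cost path #2: 6→5→2 push 2 @ unit cost 10 (adds 20)
shortest-cost path #3: 6→8→2 push 2 @ unit cost 14 (adds 28)
total cost = 112

Minimum cost for 12 units: 112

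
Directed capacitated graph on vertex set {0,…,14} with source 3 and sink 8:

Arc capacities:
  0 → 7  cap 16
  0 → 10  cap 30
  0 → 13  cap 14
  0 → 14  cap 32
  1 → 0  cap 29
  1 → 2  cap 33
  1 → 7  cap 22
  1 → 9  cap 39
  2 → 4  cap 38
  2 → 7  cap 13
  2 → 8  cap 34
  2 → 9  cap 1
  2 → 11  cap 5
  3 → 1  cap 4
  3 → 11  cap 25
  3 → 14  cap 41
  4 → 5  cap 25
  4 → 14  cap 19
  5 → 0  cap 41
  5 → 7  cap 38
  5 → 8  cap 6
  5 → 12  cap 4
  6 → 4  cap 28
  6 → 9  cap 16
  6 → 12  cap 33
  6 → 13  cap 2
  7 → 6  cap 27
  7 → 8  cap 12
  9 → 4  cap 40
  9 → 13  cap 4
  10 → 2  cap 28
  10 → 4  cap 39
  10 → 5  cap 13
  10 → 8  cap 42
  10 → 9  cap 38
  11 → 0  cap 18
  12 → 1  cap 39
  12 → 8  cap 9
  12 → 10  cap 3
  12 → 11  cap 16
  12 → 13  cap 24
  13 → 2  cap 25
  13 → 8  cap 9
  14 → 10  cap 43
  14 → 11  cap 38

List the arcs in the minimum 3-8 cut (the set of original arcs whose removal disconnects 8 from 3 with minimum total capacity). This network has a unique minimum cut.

augment #1: 3→1→2→8 push 4
augment #2: 3→14→10→8 push 41
augment #3: 3→11→0→7→8 push 12
augment #4: 3→11→0→10→8 push 1
augment #5: 3→11→0→13→8 push 5
max flow = 63; residual-reachable set from 3 gives S-side
cut edges (S→T): {(3,1), (3,14), (11,0)} total cap 63

Min-cut arcs: {(3,1), (3,14), (11,0)} (total capacity 63)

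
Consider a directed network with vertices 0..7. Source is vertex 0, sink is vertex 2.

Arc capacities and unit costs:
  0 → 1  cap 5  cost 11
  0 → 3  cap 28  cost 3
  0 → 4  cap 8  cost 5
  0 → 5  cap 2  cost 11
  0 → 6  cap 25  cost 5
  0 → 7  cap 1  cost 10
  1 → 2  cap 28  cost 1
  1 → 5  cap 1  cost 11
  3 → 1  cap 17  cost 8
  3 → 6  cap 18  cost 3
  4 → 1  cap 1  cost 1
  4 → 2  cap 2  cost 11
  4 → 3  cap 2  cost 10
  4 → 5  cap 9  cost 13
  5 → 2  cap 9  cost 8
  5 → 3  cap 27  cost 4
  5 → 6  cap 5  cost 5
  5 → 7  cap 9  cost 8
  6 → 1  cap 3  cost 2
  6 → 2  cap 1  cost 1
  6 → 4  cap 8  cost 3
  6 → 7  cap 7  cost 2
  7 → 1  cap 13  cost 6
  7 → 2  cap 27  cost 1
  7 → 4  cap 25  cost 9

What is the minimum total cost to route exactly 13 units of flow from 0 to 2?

shortest-cost path #1: 0→6→2 push 1 @ unit cost 6 (adds 6)
shortest-cost path #2: 0→4→1→2 push 1 @ unit cost 7 (adds 7)
shortest-cost path #3: 0→6→7→2 push 7 @ unit cost 8 (adds 56)
shortest-cost path #4: 0→6→1→2 push 3 @ unit cost 8 (adds 24)
shortest-cost path #5: 0→7→2 push 1 @ unit cost 11 (adds 11)
total cost = 104

Minimum cost for 13 units: 104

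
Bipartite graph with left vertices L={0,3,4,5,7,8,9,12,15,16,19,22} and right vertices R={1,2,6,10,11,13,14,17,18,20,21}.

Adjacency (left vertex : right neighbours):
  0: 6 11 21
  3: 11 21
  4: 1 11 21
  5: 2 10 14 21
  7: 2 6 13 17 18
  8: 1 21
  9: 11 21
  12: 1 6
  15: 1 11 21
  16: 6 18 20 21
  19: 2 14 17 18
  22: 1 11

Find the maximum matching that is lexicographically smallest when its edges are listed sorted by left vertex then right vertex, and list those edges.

Lex-smallest maximum matching: {(0,6), (3,11), (4,1), (5,2), (7,13), (8,21), (16,18), (19,14)}

|M| = 8 (so the lex-smallest maximum matching has 8 edges)
process left vertices in ascending order; for each, take the smallest-labelled available neighbour that still permits 8 edges overall, or leave it unmatched if none does
lex-smallest matching: {0-6, 3-11, 4-1, 5-2, 7-13, 8-21, 16-18, 19-14}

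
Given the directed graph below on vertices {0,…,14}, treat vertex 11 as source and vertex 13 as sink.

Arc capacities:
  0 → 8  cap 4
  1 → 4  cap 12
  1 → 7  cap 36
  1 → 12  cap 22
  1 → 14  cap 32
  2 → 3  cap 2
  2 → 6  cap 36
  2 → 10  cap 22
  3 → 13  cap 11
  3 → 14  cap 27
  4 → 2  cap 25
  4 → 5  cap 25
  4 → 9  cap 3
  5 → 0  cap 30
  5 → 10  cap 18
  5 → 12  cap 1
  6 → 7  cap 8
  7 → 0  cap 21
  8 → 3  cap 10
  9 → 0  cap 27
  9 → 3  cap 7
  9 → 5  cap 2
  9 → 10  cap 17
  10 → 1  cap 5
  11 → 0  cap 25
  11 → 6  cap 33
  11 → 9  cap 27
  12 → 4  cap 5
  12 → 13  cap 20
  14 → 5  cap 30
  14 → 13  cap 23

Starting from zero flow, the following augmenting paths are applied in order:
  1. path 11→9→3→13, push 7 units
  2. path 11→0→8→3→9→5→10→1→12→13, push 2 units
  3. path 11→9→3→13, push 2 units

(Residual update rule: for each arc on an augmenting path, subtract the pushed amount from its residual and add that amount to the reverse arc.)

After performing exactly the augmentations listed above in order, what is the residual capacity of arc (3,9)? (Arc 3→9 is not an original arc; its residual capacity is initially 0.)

Residual capacity of (3,9): 7

after path 1 (11→9→3→13, push 7): res(3,9)=7
after path 2 (11→0→8→3→9→5→10→1→12→13, push 2): res(3,9)=5
after path 3 (11→9→3→13, push 2): res(3,9)=7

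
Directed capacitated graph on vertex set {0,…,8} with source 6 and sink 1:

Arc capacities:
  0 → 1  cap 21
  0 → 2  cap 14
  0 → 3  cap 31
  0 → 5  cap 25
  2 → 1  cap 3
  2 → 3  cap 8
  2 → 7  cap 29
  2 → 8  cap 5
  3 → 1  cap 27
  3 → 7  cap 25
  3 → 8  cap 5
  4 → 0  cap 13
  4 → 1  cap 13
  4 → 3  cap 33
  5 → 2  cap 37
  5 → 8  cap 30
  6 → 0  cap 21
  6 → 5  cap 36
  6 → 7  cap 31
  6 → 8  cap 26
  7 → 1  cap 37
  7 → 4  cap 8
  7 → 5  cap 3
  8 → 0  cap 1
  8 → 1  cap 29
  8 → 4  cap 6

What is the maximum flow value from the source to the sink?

Maximum flow value: 113

augment #1: 6→0→1 bottleneck 21, total now 21
augment #2: 6→7→1 bottleneck 31, total now 52
augment #3: 6→8→1 bottleneck 26, total now 78
augment #4: 6→5→2→1 bottleneck 3, total now 81
augment #5: 6→5→8→1 bottleneck 3, total now 84
augment #6: 6→5→2→3→1 bottleneck 8, total now 92
augment #7: 6→5→2→7→1 bottleneck 6, total now 98
augment #8: 6→5→8→4→1 bottleneck 6, total now 104
augment #9: 6→5→2→7→4→1 bottleneck 7, total now 111
augment #10: 6→5→8→0→3→1 bottleneck 1, total now 112
augment #11: 6→5→2→7→4→3→1 bottleneck 1, total now 113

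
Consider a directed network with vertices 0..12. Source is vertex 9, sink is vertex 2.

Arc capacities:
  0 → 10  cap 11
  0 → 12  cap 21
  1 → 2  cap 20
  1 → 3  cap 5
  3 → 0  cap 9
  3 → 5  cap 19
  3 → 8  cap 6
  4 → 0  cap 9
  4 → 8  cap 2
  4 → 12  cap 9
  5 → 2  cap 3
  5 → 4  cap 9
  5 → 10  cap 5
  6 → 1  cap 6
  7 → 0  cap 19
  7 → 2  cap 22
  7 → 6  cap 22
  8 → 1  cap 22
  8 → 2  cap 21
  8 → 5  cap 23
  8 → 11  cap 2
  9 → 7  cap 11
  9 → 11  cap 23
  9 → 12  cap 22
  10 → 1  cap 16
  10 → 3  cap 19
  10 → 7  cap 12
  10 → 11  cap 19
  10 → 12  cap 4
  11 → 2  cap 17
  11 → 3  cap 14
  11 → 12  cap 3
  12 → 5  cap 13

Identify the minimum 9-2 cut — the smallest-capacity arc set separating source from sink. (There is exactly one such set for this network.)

augment #1: 9→7→2 push 11
augment #2: 9→11→2 push 17
augment #3: 9→12→5→2 push 3
augment #4: 9→11→3→8→2 push 6
augment #5: 9→12→5→4→8→2 push 2
augment #6: 9→12→5→10→1→2 push 5
augment #7: 9→12→5→4→0→10→1→2 push 3
max flow = 47; residual-reachable set from 9 gives S-side
cut edges (S→T): {(9,7), (9,11), (12,5)} total cap 47

Min-cut arcs: {(9,7), (9,11), (12,5)} (total capacity 47)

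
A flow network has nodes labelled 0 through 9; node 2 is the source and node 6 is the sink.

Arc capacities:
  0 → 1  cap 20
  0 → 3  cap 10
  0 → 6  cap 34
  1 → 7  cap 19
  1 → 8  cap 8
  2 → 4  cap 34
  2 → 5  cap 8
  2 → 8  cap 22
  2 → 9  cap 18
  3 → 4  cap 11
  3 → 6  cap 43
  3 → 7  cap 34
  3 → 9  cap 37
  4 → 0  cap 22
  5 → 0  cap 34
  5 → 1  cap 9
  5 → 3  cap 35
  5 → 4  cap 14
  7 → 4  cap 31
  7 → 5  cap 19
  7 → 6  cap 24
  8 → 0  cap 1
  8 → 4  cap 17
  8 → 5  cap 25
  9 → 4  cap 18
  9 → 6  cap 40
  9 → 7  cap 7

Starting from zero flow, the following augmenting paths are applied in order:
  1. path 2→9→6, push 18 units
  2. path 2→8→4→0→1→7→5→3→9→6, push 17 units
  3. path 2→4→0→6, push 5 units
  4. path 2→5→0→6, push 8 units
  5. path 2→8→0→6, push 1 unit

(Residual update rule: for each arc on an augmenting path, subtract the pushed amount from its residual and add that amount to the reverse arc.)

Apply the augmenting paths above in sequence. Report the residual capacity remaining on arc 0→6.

Residual capacity of (0,6): 20

after path 1 (2→9→6, push 18): res(0,6)=34
after path 2 (2→8→4→0→1→7→5→3→9→6, push 17): res(0,6)=34
after path 3 (2→4→0→6, push 5): res(0,6)=29
after path 4 (2→5→0→6, push 8): res(0,6)=21
after path 5 (2→8→0→6, push 1): res(0,6)=20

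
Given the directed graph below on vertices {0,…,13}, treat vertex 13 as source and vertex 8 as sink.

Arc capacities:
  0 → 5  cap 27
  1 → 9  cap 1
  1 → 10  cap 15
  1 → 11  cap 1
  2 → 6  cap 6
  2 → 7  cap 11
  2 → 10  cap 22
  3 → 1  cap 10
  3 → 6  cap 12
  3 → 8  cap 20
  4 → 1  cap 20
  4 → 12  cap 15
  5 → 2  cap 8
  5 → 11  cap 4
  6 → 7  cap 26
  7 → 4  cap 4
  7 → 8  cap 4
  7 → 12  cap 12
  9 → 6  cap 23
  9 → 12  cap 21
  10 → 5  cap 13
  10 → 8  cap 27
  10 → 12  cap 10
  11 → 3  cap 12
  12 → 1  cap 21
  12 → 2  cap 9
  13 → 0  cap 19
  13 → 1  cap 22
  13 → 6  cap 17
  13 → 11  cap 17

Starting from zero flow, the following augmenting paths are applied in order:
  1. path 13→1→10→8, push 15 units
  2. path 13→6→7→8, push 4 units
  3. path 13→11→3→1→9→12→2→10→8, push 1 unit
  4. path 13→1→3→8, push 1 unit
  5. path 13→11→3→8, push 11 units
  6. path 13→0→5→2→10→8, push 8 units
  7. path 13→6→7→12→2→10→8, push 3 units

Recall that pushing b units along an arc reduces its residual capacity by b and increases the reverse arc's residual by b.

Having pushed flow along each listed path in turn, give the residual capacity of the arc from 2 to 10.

after path 1 (13→1→10→8, push 15): res(2,10)=22
after path 2 (13→6→7→8, push 4): res(2,10)=22
after path 3 (13→11→3→1→9→12→2→10→8, push 1): res(2,10)=21
after path 4 (13→1→3→8, push 1): res(2,10)=21
after path 5 (13→11→3→8, push 11): res(2,10)=21
after path 6 (13→0→5→2→10→8, push 8): res(2,10)=13
after path 7 (13→6→7→12→2→10→8, push 3): res(2,10)=10

Residual capacity of (2,10): 10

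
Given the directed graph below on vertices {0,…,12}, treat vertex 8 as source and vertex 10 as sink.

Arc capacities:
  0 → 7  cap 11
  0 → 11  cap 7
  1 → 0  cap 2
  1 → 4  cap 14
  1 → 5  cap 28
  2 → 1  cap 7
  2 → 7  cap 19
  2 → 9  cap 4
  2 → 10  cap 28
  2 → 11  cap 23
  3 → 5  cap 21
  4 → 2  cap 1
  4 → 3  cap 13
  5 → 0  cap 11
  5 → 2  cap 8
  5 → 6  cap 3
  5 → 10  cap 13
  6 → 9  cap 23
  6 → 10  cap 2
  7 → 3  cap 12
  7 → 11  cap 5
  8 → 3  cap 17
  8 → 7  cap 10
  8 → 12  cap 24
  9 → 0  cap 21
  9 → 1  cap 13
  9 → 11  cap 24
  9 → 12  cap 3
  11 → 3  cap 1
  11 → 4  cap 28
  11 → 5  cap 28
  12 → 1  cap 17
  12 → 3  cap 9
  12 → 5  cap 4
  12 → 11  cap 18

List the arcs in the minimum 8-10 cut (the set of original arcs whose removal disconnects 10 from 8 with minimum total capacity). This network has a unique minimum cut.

Min-cut arcs: {(4,2), (5,2), (5,10), (6,10)} (total capacity 24)

augment #1: 8→3→5→10 push 13
augment #2: 8→3→5→2→10 push 4
augment #3: 8→12→5→2→10 push 4
augment #4: 8→7→3→5→6→10 push 2
augment #5: 8→7→11→4→2→10 push 1
max flow = 24; residual-reachable set from 8 gives S-side
cut edges (S→T): {(4,2), (5,2), (5,10), (6,10)} total cap 24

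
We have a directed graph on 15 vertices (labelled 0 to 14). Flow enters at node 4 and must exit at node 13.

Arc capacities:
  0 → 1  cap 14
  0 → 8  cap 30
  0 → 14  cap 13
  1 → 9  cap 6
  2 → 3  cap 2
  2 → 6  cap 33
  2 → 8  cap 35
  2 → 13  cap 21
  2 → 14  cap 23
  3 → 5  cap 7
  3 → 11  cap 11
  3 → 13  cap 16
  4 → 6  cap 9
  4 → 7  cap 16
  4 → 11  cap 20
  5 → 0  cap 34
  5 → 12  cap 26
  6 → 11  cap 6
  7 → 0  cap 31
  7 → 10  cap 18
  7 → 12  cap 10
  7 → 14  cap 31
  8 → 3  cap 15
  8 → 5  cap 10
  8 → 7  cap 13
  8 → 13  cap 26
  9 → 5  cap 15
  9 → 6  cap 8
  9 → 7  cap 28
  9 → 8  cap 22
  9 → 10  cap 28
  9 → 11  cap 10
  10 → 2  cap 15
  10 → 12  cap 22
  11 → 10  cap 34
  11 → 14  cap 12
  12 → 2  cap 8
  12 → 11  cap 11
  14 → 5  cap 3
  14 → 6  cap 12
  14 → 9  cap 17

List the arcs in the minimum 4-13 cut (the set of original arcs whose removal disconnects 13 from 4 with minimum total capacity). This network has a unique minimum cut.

augment #1: 4→7→0→8→13 push 16
augment #2: 4→11→10→2→13 push 15
augment #3: 4→11→10→12→2→13 push 5
augment #4: 4→6→11→10→12→2→13 push 1
augment #5: 4→6→11→14→9→8→13 push 5
max flow = 42; residual-reachable set from 4 gives S-side
cut edges (S→T): {(4,7), (4,11), (6,11)} total cap 42

Min-cut arcs: {(4,7), (4,11), (6,11)} (total capacity 42)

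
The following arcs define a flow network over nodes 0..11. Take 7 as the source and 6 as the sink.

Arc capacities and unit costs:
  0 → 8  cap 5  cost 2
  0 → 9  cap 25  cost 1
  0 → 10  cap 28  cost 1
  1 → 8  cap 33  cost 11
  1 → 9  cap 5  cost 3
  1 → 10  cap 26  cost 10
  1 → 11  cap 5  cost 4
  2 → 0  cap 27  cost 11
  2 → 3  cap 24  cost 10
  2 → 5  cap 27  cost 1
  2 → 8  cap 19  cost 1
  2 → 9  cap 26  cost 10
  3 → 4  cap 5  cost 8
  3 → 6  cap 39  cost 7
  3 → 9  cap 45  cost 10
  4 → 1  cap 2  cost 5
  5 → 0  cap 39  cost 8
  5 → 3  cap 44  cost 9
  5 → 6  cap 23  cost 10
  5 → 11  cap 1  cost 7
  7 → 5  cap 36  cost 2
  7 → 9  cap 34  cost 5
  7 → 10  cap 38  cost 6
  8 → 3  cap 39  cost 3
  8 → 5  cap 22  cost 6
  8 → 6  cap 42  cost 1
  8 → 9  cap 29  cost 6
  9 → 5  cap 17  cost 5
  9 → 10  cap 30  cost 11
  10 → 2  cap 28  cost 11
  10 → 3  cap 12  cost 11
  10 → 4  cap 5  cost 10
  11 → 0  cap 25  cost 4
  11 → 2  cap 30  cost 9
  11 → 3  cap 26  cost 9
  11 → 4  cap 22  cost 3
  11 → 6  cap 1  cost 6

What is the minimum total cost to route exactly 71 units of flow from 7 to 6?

Minimum cost for 71 units: 1235

shortest-cost path #1: 7→5→6 push 23 @ unit cost 12 (adds 276)
shortest-cost path #2: 7→5→0→8→6 push 5 @ unit cost 13 (adds 65)
shortest-cost path #3: 7→5→11→6 push 1 @ unit cost 15 (adds 15)
shortest-cost path #4: 7→5→3→6 push 7 @ unit cost 18 (adds 126)
shortest-cost path #5: 7→10→2→8→6 push 19 @ unit cost 19 (adds 361)
shortest-cost path #6: 7→10→3→6 push 12 @ unit cost 24 (adds 288)
shortest-cost path #7: 7→9→5→3→6 push 4 @ unit cost 26 (adds 104)
total cost = 1235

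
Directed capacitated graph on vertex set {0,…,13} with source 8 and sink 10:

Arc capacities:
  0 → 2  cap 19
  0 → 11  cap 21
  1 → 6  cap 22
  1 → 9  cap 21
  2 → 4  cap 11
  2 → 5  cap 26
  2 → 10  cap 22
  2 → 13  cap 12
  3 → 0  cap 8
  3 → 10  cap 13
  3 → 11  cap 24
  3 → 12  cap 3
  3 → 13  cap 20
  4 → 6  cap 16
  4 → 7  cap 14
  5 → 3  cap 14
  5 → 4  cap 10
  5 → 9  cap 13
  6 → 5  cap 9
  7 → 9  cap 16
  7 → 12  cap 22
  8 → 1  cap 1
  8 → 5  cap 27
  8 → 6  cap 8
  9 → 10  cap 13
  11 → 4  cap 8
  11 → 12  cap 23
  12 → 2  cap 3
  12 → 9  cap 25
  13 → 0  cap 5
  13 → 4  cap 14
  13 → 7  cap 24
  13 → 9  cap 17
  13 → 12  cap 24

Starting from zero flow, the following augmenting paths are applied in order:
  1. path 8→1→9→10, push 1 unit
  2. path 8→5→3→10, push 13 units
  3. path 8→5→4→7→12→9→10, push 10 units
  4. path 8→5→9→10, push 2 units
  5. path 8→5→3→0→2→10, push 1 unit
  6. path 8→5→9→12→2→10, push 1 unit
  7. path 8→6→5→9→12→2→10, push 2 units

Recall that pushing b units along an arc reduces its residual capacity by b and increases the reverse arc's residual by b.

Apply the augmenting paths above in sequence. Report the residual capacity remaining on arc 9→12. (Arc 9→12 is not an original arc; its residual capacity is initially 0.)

Residual capacity of (9,12): 7

after path 1 (8→1→9→10, push 1): res(9,12)=0
after path 2 (8→5→3→10, push 13): res(9,12)=0
after path 3 (8→5→4→7→12→9→10, push 10): res(9,12)=10
after path 4 (8→5→9→10, push 2): res(9,12)=10
after path 5 (8→5→3→0→2→10, push 1): res(9,12)=10
after path 6 (8→5→9→12→2→10, push 1): res(9,12)=9
after path 7 (8→6→5→9→12→2→10, push 2): res(9,12)=7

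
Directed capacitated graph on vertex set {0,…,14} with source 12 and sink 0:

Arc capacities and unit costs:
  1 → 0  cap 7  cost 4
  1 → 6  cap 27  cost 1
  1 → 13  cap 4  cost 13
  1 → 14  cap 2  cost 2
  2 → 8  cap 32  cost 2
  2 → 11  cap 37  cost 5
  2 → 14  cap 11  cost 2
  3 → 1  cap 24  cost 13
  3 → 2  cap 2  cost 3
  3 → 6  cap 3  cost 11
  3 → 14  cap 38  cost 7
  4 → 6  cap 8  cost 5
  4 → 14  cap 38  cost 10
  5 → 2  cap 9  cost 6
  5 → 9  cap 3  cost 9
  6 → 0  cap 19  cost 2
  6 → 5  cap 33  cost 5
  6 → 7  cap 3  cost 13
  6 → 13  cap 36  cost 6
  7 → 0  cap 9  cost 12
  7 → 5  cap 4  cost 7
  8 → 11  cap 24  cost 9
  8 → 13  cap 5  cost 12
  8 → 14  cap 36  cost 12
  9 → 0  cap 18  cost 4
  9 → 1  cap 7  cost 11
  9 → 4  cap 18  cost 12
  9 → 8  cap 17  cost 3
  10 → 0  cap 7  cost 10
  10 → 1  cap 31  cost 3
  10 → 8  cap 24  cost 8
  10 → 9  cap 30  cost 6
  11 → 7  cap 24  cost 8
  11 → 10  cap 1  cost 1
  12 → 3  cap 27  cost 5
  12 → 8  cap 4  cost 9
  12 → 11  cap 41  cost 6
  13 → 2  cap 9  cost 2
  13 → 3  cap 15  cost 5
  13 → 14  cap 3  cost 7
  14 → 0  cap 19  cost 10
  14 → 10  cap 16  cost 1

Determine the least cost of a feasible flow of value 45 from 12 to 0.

shortest-cost path #1: 12→11→10→1→6→0 push 1 @ unit cost 13 (adds 13)
shortest-cost path #2: 12→3→2→14→10→1→6→0 push 2 @ unit cost 17 (adds 34)
shortest-cost path #3: 12→3→6→0 push 3 @ unit cost 18 (adds 54)
shortest-cost path #4: 12→3→14→10→1→6→0 push 13 @ unit cost 19 (adds 247)
shortest-cost path #5: 12→3→14→10→1→0 push 1 @ unit cost 20 (adds 20)
shortest-cost path #6: 12→3→14→0 push 8 @ unit cost 22 (adds 176)
shortest-cost path #7: 12→11→7→0 push 9 @ unit cost 26 (adds 234)
shortest-cost path #8: 12→8→14→0 push 4 @ unit cost 31 (adds 124)
shortest-cost path #9: 12→11→7→5→9→0 push 3 @ unit cost 34 (adds 102)
shortest-cost path #10: 12→11→7→5→2→14→0 push 1 @ unit cost 39 (adds 39)
total cost = 1043

Minimum cost for 45 units: 1043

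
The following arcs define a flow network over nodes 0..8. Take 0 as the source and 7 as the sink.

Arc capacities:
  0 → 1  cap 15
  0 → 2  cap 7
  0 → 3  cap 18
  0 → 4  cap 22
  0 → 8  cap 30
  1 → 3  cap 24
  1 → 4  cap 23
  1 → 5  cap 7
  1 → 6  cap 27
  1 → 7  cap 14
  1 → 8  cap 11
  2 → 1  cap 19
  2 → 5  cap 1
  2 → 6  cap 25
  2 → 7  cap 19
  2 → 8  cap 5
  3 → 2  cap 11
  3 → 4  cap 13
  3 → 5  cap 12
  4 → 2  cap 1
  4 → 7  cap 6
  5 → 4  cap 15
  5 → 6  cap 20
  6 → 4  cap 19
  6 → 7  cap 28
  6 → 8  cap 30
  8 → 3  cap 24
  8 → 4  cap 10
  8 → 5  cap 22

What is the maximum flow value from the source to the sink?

Maximum flow value: 60

augment #1: 0→1→7 bottleneck 14, total now 14
augment #2: 0→2→7 bottleneck 7, total now 21
augment #3: 0→4→7 bottleneck 6, total now 27
augment #4: 0→1→6→7 bottleneck 1, total now 28
augment #5: 0→3→2→7 bottleneck 11, total now 39
augment #6: 0→4→2→7 bottleneck 1, total now 40
augment #7: 0→3→5→6→7 bottleneck 7, total now 47
augment #8: 0→8→5→6→7 bottleneck 13, total now 60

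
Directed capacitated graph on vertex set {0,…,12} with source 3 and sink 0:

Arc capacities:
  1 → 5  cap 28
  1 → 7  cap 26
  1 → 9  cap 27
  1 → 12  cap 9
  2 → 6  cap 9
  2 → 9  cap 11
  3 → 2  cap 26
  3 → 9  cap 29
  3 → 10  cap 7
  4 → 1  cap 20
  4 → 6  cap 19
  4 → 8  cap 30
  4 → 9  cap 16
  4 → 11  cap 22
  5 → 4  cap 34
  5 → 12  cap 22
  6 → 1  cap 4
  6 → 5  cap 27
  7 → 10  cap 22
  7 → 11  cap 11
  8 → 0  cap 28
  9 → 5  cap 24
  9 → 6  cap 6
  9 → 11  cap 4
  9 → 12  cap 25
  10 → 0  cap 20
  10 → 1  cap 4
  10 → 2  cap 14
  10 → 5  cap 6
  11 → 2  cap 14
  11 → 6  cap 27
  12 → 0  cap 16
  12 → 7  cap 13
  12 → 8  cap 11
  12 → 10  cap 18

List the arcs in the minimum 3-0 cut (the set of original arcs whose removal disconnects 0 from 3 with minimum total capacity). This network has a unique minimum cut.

Min-cut arcs: {(2,6), (2,9), (3,9), (3,10)} (total capacity 56)

augment #1: 3→10→0 push 7
augment #2: 3→9→12→0 push 16
augment #3: 3→9→12→8→0 push 9
augment #4: 3→9→5→4→8→0 push 4
augment #5: 3→2→6→1→7→10→0 push 4
augment #6: 3→2→6→5→4→8→0 push 5
augment #7: 3→2→9→5→4→8→0 push 10
augment #8: 3→2→9→5→12→10→0 push 1
max flow = 56; residual-reachable set from 3 gives S-side
cut edges (S→T): {(2,6), (2,9), (3,9), (3,10)} total cap 56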